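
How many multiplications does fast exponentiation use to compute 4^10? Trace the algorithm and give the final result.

Computing 4^10 by squaring (build up from 4^1; each line after the first costs one multiplication):

4^1 = 4
4^2 = (4^1)^2 = 4^2 = 16
4^4 = (4^2)^2 = 16^2 = 256
4^5 = 4 * 4^4 = 4 * 256 = 1024
4^10 = (4^5)^2 = 1024^2 = 1048576

Result: 1048576
Multiplications needed: 4 (4 lines after 4^1)

4^10 = 1048576. Using exponentiation by squaring, this requires 4 multiplications. The key idea: if the exponent is even, square the half-power; if odd, multiply by the base once.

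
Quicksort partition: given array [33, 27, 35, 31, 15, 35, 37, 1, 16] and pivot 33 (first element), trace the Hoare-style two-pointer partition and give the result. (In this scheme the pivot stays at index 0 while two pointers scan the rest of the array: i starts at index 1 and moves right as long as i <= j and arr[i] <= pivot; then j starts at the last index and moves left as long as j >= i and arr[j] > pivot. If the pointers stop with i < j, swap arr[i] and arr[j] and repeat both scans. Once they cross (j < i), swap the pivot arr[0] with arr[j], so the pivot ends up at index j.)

Hoare-style two-pointer partition with pivot = 33:

Initial array: [33, 27, 35, 31, 15, 35, 37, 1, 16]

Pointers start at i = 1, j = 8.
i stops at index 2 (arr[2]=35 > 33), j stops at index 8 (arr[8]=16 <= 33): swap arr[2] and arr[8], array becomes [33, 27, 16, 31, 15, 35, 37, 1, 35]
i stops at index 5 (arr[5]=35 > 33), j stops at index 7 (arr[7]=1 <= 33): swap arr[5] and arr[7], array becomes [33, 27, 16, 31, 15, 1, 37, 35, 35]
i ends at 6, j ends at 5: the pointers have crossed (j < i), so scanning stops.

Swap pivot arr[0] with arr[5] to place pivot at position 5: [1, 27, 16, 31, 15, 33, 37, 35, 35]
Pivot position: 5

After partitioning with pivot 33, the array becomes [1, 27, 16, 31, 15, 33, 37, 35, 35]. The pivot is placed at index 5. All elements to the left of the pivot are <= 33, and all elements to the right are > 33.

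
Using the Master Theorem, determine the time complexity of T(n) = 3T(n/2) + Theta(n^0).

Master Theorem for T(n) = 3T(n/2) + O(n^0):

a = 3, b = 2, c = 0
log_b(a) = log_2(3) = 1.5850

Case 1: c = 0 < log_2(3) = 1.5850
T(n) = O(n^(log_2 3))

For T(n) = 3T(n/2) + O(n^0): log_2(3) = 1.5850. This is Case 1 of the Master Theorem (c < log_b(a), work dominated by leaves), giving O(n^(log_2 3)).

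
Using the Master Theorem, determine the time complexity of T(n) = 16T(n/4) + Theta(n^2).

Master Theorem for T(n) = 16T(n/4) + O(n^2):

a = 16, b = 4, c = 2
log_b(a) = log_4(16) = 2.0000

Case 2: c = 2 = log_4(16) = 2.0000
T(n) = O(n^2 log n) = O(n^2 log n)

For T(n) = 16T(n/4) + O(n^2): log_4(16) = 2.0000. This is Case 2 of the Master Theorem (c = log_b(a), equal work at all levels), giving O(n^2 log n).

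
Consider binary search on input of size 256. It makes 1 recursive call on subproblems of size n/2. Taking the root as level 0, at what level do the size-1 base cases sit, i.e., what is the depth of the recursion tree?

For divide and conquer with division factor 2:

Problem sizes at each level:
Level 0: 256
Level 1: 128
Level 2: 64
Level 3: 32
Level 4: 16
Level 5: 8
Level 6: 4
Level 7: 2
Level 8: 1

The root is level 0 and the size-1 base case is level 8 (the tree spans levels 0 through 8, i.e. 9 levels counting the root), so the depth is the number of divisions: log_2(256) = 8

The recursion tree depth is log_2(256) = 8. At each level, the problem size is divided by 2, so it takes 8 divisions to reduce to a base case of size 1. The algorithm makes 1 recursive call at each level.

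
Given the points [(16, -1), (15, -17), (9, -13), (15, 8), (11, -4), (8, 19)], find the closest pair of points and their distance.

Computing all pairwise distances among 6 points:

d((16, -1), (15, -17)) = 16.0312
d((16, -1), (9, -13)) = 13.8924
d((16, -1), (15, 8)) = 9.0554
d((16, -1), (11, -4)) = 5.831 <-- minimum
d((16, -1), (8, 19)) = 21.5407
d((15, -17), (9, -13)) = 7.2111
d((15, -17), (15, 8)) = 25.0
d((15, -17), (11, -4)) = 13.6015
d((15, -17), (8, 19)) = 36.6742
d((9, -13), (15, 8)) = 21.8403
d((9, -13), (11, -4)) = 9.2195
d((9, -13), (8, 19)) = 32.0156
d((15, 8), (11, -4)) = 12.6491
d((15, 8), (8, 19)) = 13.0384
d((11, -4), (8, 19)) = 23.1948

Closest pair: (16, -1) and (11, -4) with distance 5.831

The closest pair is (16, -1) and (11, -4) with Euclidean distance 5.831. For 6 points, brute-force pairwise comparison is shown above. For large n, the divide-and-conquer algorithm (sort by x, recurse on halves, check the dividing strip) achieves O(n log n).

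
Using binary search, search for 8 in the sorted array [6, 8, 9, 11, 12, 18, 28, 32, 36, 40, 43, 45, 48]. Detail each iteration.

Binary search for 8 in [6, 8, 9, 11, 12, 18, 28, 32, 36, 40, 43, 45, 48]:

lo=0, hi=12, mid=6, arr[mid]=28 -> 28 > 8, search left half
lo=0, hi=5, mid=2, arr[mid]=9 -> 9 > 8, search left half
lo=0, hi=1, mid=0, arr[mid]=6 -> 6 < 8, search right half
lo=1, hi=1, mid=1, arr[mid]=8 -> Found target at index 1!

Binary search finds 8 at index 1 after 4 comparisons. The search repeatedly halves the search space by comparing with the middle element.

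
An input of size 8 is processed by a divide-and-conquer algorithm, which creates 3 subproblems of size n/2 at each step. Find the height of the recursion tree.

For divide and conquer with division factor 2:

Problem sizes at each level:
Level 0: 8
Level 1: 4
Level 2: 2
Level 3: 1

The root is level 0 and the size-1 base case is level 3 (the tree spans levels 0 through 3, i.e. 4 levels counting the root), so the depth is the number of divisions: log_2(8) = 3

The recursion tree depth is log_2(8) = 3. At each level, the problem size is divided by 2, so it takes 3 divisions to reduce to a base case of size 1. The algorithm makes 3 recursive calls at each level.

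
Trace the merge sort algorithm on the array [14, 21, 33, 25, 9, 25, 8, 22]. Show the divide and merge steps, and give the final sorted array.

Merge sort trace:

Split: [14, 21, 33, 25, 9, 25, 8, 22] -> [14, 21, 33, 25] and [9, 25, 8, 22]
  Split: [14, 21, 33, 25] -> [14, 21] and [33, 25]
    Split: [14, 21] -> [14] and [21]
    Merge: [14] + [21] -> [14, 21]
    Split: [33, 25] -> [33] and [25]
    Merge: [33] + [25] -> [25, 33]
  Merge: [14, 21] + [25, 33] -> [14, 21, 25, 33]
  Split: [9, 25, 8, 22] -> [9, 25] and [8, 22]
    Split: [9, 25] -> [9] and [25]
    Merge: [9] + [25] -> [9, 25]
    Split: [8, 22] -> [8] and [22]
    Merge: [8] + [22] -> [8, 22]
  Merge: [9, 25] + [8, 22] -> [8, 9, 22, 25]
Merge: [14, 21, 25, 33] + [8, 9, 22, 25] -> [8, 9, 14, 21, 22, 25, 25, 33]

Final sorted array: [8, 9, 14, 21, 22, 25, 25, 33]

The merge sort proceeds by recursively splitting the array and merging sorted halves.
After all merges, the sorted array is [8, 9, 14, 21, 22, 25, 25, 33].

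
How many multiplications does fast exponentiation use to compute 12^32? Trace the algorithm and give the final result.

Computing 12^32 by squaring (build up from 12^1; each line after the first costs one multiplication):

12^1 = 12
12^2 = (12^1)^2 = 12^2 = 144
12^4 = (12^2)^2 = 144^2 = 20736
12^8 = (12^4)^2 = 20736^2 = 429981696
12^16 = (12^8)^2 = 429981696^2 = 184884258895036416
12^32 = (12^16)^2 = 184884258895036416^2 = 34182189187166852111368841966125056

Result: 34182189187166852111368841966125056
Multiplications needed: 5 (5 lines after 12^1)

12^32 = 34182189187166852111368841966125056. Using exponentiation by squaring, this requires 5 multiplications. The key idea: if the exponent is even, square the half-power; if odd, multiply by the base once.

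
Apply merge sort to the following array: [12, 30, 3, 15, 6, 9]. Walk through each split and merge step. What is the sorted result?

Merge sort trace:

Split: [12, 30, 3, 15, 6, 9] -> [12, 30, 3] and [15, 6, 9]
  Split: [12, 30, 3] -> [12] and [30, 3]
    Split: [30, 3] -> [30] and [3]
    Merge: [30] + [3] -> [3, 30]
  Merge: [12] + [3, 30] -> [3, 12, 30]
  Split: [15, 6, 9] -> [15] and [6, 9]
    Split: [6, 9] -> [6] and [9]
    Merge: [6] + [9] -> [6, 9]
  Merge: [15] + [6, 9] -> [6, 9, 15]
Merge: [3, 12, 30] + [6, 9, 15] -> [3, 6, 9, 12, 15, 30]

Final sorted array: [3, 6, 9, 12, 15, 30]

The merge sort proceeds by recursively splitting the array and merging sorted halves.
After all merges, the sorted array is [3, 6, 9, 12, 15, 30].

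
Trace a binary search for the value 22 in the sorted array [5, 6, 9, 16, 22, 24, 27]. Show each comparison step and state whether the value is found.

Binary search for 22 in [5, 6, 9, 16, 22, 24, 27]:

lo=0, hi=6, mid=3, arr[mid]=16 -> 16 < 22, search right half
lo=4, hi=6, mid=5, arr[mid]=24 -> 24 > 22, search left half
lo=4, hi=4, mid=4, arr[mid]=22 -> Found target at index 4!

Binary search finds 22 at index 4 after 3 comparisons. The search repeatedly halves the search space by comparing with the middle element.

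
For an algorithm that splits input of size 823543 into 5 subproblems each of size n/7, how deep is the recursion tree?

For divide and conquer with division factor 7:

Problem sizes at each level:
Level 0: 823543
Level 1: 117649
Level 2: 16807
Level 3: 2401
Level 4: 343
Level 5: 49
Level 6: 7
Level 7: 1

The root is level 0 and the size-1 base case is level 7 (the tree spans levels 0 through 7, i.e. 8 levels counting the root), so the depth is the number of divisions: log_7(823543) = 7

The recursion tree depth is log_7(823543) = 7. At each level, the problem size is divided by 7, so it takes 7 divisions to reduce to a base case of size 1. The algorithm makes 5 recursive calls at each level.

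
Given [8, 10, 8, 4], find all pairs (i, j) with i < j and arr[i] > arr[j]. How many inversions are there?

Finding inversions in [8, 10, 8, 4]:

(0, 3): arr[0]=8 > arr[3]=4
(1, 2): arr[1]=10 > arr[2]=8
(1, 3): arr[1]=10 > arr[3]=4
(2, 3): arr[2]=8 > arr[3]=4

Total inversions: 4

The array has 4 inversion(s): (0,3), (1,2), (1,3), (2,3). Each pair (i,j) satisfies i < j and arr[i] > arr[j].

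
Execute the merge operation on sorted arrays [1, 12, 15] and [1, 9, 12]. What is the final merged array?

Merging process:

Compare 1 vs 1: take 1 from left. Merged: [1]
Compare 12 vs 1: take 1 from right. Merged: [1, 1]
Compare 12 vs 9: take 9 from right. Merged: [1, 1, 9]
Compare 12 vs 12: take 12 from left. Merged: [1, 1, 9, 12]
Compare 15 vs 12: take 12 from right. Merged: [1, 1, 9, 12, 12]
Append remaining from left: [15]. Merged: [1, 1, 9, 12, 12, 15]

Final merged array: [1, 1, 9, 12, 12, 15]
Total comparisons: 5

The merged array is [1, 1, 9, 12, 12, 15], requiring 5 comparisons. The merge step runs in O(n) time where n is the total number of elements.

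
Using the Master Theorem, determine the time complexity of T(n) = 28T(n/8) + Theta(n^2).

Master Theorem for T(n) = 28T(n/8) + O(n^2):

a = 28, b = 8, c = 2
log_b(a) = log_8(28) = 1.6025

Case 3: c = 2 > log_8(28) = 1.6025
T(n) = O(n^2) = O(n^2)

For T(n) = 28T(n/8) + O(n^2): log_8(28) = 1.6025. This is Case 3 of the Master Theorem (c > log_b(a), work dominated by root), giving O(n^2).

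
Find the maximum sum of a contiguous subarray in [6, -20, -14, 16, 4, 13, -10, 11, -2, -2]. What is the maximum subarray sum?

Using Kadane's algorithm on [6, -20, -14, 16, 4, 13, -10, 11, -2, -2]:

Scanning through the array:
Position 1 (value -20): max_ending_here = -14, max_so_far = 6
Position 2 (value -14): max_ending_here = -14, max_so_far = 6
Position 3 (value 16): max_ending_here = 16, max_so_far = 16
Position 4 (value 4): max_ending_here = 20, max_so_far = 20
Position 5 (value 13): max_ending_here = 33, max_so_far = 33
Position 6 (value -10): max_ending_here = 23, max_so_far = 33
Position 7 (value 11): max_ending_here = 34, max_so_far = 34
Position 8 (value -2): max_ending_here = 32, max_so_far = 34
Position 9 (value -2): max_ending_here = 30, max_so_far = 34

Maximum subarray: [16, 4, 13, -10, 11]
Maximum sum: 34

The maximum subarray is [16, 4, 13, -10, 11] with sum 34. This subarray runs from index 3 to index 7.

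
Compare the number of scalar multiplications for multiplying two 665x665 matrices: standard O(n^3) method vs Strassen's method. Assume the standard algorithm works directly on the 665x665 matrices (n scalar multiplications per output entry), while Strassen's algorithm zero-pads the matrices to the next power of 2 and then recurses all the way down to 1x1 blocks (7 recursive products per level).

Matrix multiplication for 665x665 matrices:

Strassen's algorithm requires power-of-2 dimensions. Pad 665x665 to 1024x1024 (next power of 2).

Standard algorithm: 665^3 = 294079625 multiplications
Strassen's algorithm: 7^(log2(1024)) = 7^10 = 282475249 multiplications
Savings: 294079625 - 282475249 = 11604376 multiplications

Standard: 294079625 multiplications (665^3). Strassen: 282475249 multiplications (7^10, after padding to 1024x1024). Strassen reduces 8 recursive multiplications to 7 at each level.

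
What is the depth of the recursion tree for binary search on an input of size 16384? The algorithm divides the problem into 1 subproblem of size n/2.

For divide and conquer with division factor 2:

Problem sizes at each level:
Level 0: 16384
Level 1: 8192
Level 2: 4096
Level 3: 2048
Level 4: 1024
Level 5: 512
Level 6: 256
Level 7: 128
Level 8: 64
Level 9: 32
Level 10: 16
Level 11: 8
Level 12: 4
Level 13: 2
Level 14: 1

The root is level 0 and the size-1 base case is level 14 (the tree spans levels 0 through 14, i.e. 15 levels counting the root), so the depth is the number of divisions: log_2(16384) = 14

The recursion tree depth is log_2(16384) = 14. At each level, the problem size is divided by 2, so it takes 14 divisions to reduce to a base case of size 1. The algorithm makes 1 recursive call at each level.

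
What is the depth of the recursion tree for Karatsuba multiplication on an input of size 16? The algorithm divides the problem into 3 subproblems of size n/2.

For divide and conquer with division factor 2:

Problem sizes at each level:
Level 0: 16
Level 1: 8
Level 2: 4
Level 3: 2
Level 4: 1

The root is level 0 and the size-1 base case is level 4 (the tree spans levels 0 through 4, i.e. 5 levels counting the root), so the depth is the number of divisions: log_2(16) = 4

The recursion tree depth is log_2(16) = 4. At each level, the problem size is divided by 2, so it takes 4 divisions to reduce to a base case of size 1. The algorithm makes 3 recursive calls at each level.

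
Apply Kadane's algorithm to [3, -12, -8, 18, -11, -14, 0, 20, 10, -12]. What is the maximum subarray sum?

Using Kadane's algorithm on [3, -12, -8, 18, -11, -14, 0, 20, 10, -12]:

Scanning through the array:
Position 1 (value -12): max_ending_here = -9, max_so_far = 3
Position 2 (value -8): max_ending_here = -8, max_so_far = 3
Position 3 (value 18): max_ending_here = 18, max_so_far = 18
Position 4 (value -11): max_ending_here = 7, max_so_far = 18
Position 5 (value -14): max_ending_here = -7, max_so_far = 18
Position 6 (value 0): max_ending_here = 0, max_so_far = 18
Position 7 (value 20): max_ending_here = 20, max_so_far = 20
Position 8 (value 10): max_ending_here = 30, max_so_far = 30
Position 9 (value -12): max_ending_here = 18, max_so_far = 30

Maximum subarray: [0, 20, 10]
Maximum sum: 30

The maximum subarray is [0, 20, 10] with sum 30. This subarray runs from index 6 to index 8.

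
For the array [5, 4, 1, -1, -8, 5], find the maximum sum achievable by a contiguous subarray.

Using Kadane's algorithm on [5, 4, 1, -1, -8, 5]:

Scanning through the array:
Position 1 (value 4): max_ending_here = 9, max_so_far = 9
Position 2 (value 1): max_ending_here = 10, max_so_far = 10
Position 3 (value -1): max_ending_here = 9, max_so_far = 10
Position 4 (value -8): max_ending_here = 1, max_so_far = 10
Position 5 (value 5): max_ending_here = 6, max_so_far = 10

Maximum subarray: [5, 4, 1]
Maximum sum: 10

The maximum subarray is [5, 4, 1] with sum 10. This subarray runs from index 0 to index 2.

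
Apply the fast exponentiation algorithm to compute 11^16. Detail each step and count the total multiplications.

Computing 11^16 by squaring (build up from 11^1; each line after the first costs one multiplication):

11^1 = 11
11^2 = (11^1)^2 = 11^2 = 121
11^4 = (11^2)^2 = 121^2 = 14641
11^8 = (11^4)^2 = 14641^2 = 214358881
11^16 = (11^8)^2 = 214358881^2 = 45949729863572161

Result: 45949729863572161
Multiplications needed: 4 (4 lines after 11^1)

11^16 = 45949729863572161. Using exponentiation by squaring, this requires 4 multiplications. The key idea: if the exponent is even, square the half-power; if odd, multiply by the base once.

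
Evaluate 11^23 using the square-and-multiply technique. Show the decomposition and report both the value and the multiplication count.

Computing 11^23 by squaring (build up from 11^1; each line after the first costs one multiplication):

11^1 = 11
11^2 = (11^1)^2 = 11^2 = 121
11^4 = (11^2)^2 = 121^2 = 14641
11^5 = 11 * 11^4 = 11 * 14641 = 161051
11^10 = (11^5)^2 = 161051^2 = 25937424601
11^11 = 11 * 11^10 = 11 * 25937424601 = 285311670611
11^22 = (11^11)^2 = 285311670611^2 = 81402749386839761113321
11^23 = 11 * 11^22 = 11 * 81402749386839761113321 = 895430243255237372246531

Result: 895430243255237372246531
Multiplications needed: 7 (7 lines after 11^1)

11^23 = 895430243255237372246531. Using exponentiation by squaring, this requires 7 multiplications. The key idea: if the exponent is even, square the half-power; if odd, multiply by the base once.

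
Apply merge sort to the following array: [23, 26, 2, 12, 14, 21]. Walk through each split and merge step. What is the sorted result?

Merge sort trace:

Split: [23, 26, 2, 12, 14, 21] -> [23, 26, 2] and [12, 14, 21]
  Split: [23, 26, 2] -> [23] and [26, 2]
    Split: [26, 2] -> [26] and [2]
    Merge: [26] + [2] -> [2, 26]
  Merge: [23] + [2, 26] -> [2, 23, 26]
  Split: [12, 14, 21] -> [12] and [14, 21]
    Split: [14, 21] -> [14] and [21]
    Merge: [14] + [21] -> [14, 21]
  Merge: [12] + [14, 21] -> [12, 14, 21]
Merge: [2, 23, 26] + [12, 14, 21] -> [2, 12, 14, 21, 23, 26]

Final sorted array: [2, 12, 14, 21, 23, 26]

The merge sort proceeds by recursively splitting the array and merging sorted halves.
After all merges, the sorted array is [2, 12, 14, 21, 23, 26].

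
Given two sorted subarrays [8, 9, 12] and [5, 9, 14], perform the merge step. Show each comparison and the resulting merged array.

Merging process:

Compare 8 vs 5: take 5 from right. Merged: [5]
Compare 8 vs 9: take 8 from left. Merged: [5, 8]
Compare 9 vs 9: take 9 from left. Merged: [5, 8, 9]
Compare 12 vs 9: take 9 from right. Merged: [5, 8, 9, 9]
Compare 12 vs 14: take 12 from left. Merged: [5, 8, 9, 9, 12]
Append remaining from right: [14]. Merged: [5, 8, 9, 9, 12, 14]

Final merged array: [5, 8, 9, 9, 12, 14]
Total comparisons: 5

The merged array is [5, 8, 9, 9, 12, 14], requiring 5 comparisons. The merge step runs in O(n) time where n is the total number of elements.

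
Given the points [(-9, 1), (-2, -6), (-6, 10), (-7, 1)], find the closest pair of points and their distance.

Computing all pairwise distances among 4 points:

d((-9, 1), (-2, -6)) = 9.8995
d((-9, 1), (-6, 10)) = 9.4868
d((-9, 1), (-7, 1)) = 2.0 <-- minimum
d((-2, -6), (-6, 10)) = 16.4924
d((-2, -6), (-7, 1)) = 8.6023
d((-6, 10), (-7, 1)) = 9.0554

Closest pair: (-9, 1) and (-7, 1) with distance 2.0

The closest pair is (-9, 1) and (-7, 1) with Euclidean distance 2.0. For 4 points, brute-force pairwise comparison is shown above. For large n, the divide-and-conquer algorithm (sort by x, recurse on halves, check the dividing strip) achieves O(n log n).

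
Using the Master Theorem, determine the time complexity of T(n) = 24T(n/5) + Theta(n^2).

Master Theorem for T(n) = 24T(n/5) + O(n^2):

a = 24, b = 5, c = 2
log_b(a) = log_5(24) = 1.9746

Case 3: c = 2 > log_5(24) = 1.9746
T(n) = O(n^2) = O(n^2)

For T(n) = 24T(n/5) + O(n^2): log_5(24) = 1.9746. This is Case 3 of the Master Theorem (c > log_b(a), work dominated by root), giving O(n^2).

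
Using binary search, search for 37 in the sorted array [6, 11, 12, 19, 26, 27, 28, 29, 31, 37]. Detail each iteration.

Binary search for 37 in [6, 11, 12, 19, 26, 27, 28, 29, 31, 37]:

lo=0, hi=9, mid=4, arr[mid]=26 -> 26 < 37, search right half
lo=5, hi=9, mid=7, arr[mid]=29 -> 29 < 37, search right half
lo=8, hi=9, mid=8, arr[mid]=31 -> 31 < 37, search right half
lo=9, hi=9, mid=9, arr[mid]=37 -> Found target at index 9!

Binary search finds 37 at index 9 after 4 comparisons. The search repeatedly halves the search space by comparing with the middle element.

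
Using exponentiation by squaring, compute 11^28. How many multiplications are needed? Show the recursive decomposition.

Computing 11^28 by squaring (build up from 11^1; each line after the first costs one multiplication):

11^1 = 11
11^2 = (11^1)^2 = 11^2 = 121
11^3 = 11 * 11^2 = 11 * 121 = 1331
11^6 = (11^3)^2 = 1331^2 = 1771561
11^7 = 11 * 11^6 = 11 * 1771561 = 19487171
11^14 = (11^7)^2 = 19487171^2 = 379749833583241
11^28 = (11^14)^2 = 379749833583241^2 = 144209936106499234037676064081

Result: 144209936106499234037676064081
Multiplications needed: 6 (6 lines after 11^1)

11^28 = 144209936106499234037676064081. Using exponentiation by squaring, this requires 6 multiplications. The key idea: if the exponent is even, square the half-power; if odd, multiply by the base once.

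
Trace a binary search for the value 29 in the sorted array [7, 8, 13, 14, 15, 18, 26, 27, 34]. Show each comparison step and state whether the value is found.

Binary search for 29 in [7, 8, 13, 14, 15, 18, 26, 27, 34]:

lo=0, hi=8, mid=4, arr[mid]=15 -> 15 < 29, search right half
lo=5, hi=8, mid=6, arr[mid]=26 -> 26 < 29, search right half
lo=7, hi=8, mid=7, arr[mid]=27 -> 27 < 29, search right half
lo=8, hi=8, mid=8, arr[mid]=34 -> 34 > 29, search left half
lo=8 > hi=7, target 29 not found

Binary search determines that 29 is not in the array after 4 comparisons. The search space was exhausted without finding the target.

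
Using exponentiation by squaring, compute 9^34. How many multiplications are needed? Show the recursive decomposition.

Computing 9^34 by squaring (build up from 9^1; each line after the first costs one multiplication):

9^1 = 9
9^2 = (9^1)^2 = 9^2 = 81
9^4 = (9^2)^2 = 81^2 = 6561
9^8 = (9^4)^2 = 6561^2 = 43046721
9^16 = (9^8)^2 = 43046721^2 = 1853020188851841
9^17 = 9 * 9^16 = 9 * 1853020188851841 = 16677181699666569
9^34 = (9^17)^2 = 16677181699666569^2 = 278128389443693511257285776231761

Result: 278128389443693511257285776231761
Multiplications needed: 6 (6 lines after 9^1)

9^34 = 278128389443693511257285776231761. Using exponentiation by squaring, this requires 6 multiplications. The key idea: if the exponent is even, square the half-power; if odd, multiply by the base once.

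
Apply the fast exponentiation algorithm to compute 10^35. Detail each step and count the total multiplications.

Computing 10^35 by squaring (build up from 10^1; each line after the first costs one multiplication):

10^1 = 10
10^2 = (10^1)^2 = 10^2 = 100
10^4 = (10^2)^2 = 100^2 = 10000
10^8 = (10^4)^2 = 10000^2 = 100000000
10^16 = (10^8)^2 = 100000000^2 = 10000000000000000
10^17 = 10 * 10^16 = 10 * 10000000000000000 = 100000000000000000
10^34 = (10^17)^2 = 100000000000000000^2 = 10000000000000000000000000000000000
10^35 = 10 * 10^34 = 10 * 10000000000000000000000000000000000 = 100000000000000000000000000000000000

Result: 100000000000000000000000000000000000
Multiplications needed: 7 (7 lines after 10^1)

10^35 = 100000000000000000000000000000000000. Using exponentiation by squaring, this requires 7 multiplications. The key idea: if the exponent is even, square the half-power; if odd, multiply by the base once.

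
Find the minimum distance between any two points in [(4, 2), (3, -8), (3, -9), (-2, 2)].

Computing all pairwise distances among 4 points:

d((4, 2), (3, -8)) = 10.0499
d((4, 2), (3, -9)) = 11.0454
d((4, 2), (-2, 2)) = 6.0
d((3, -8), (3, -9)) = 1.0 <-- minimum
d((3, -8), (-2, 2)) = 11.1803
d((3, -9), (-2, 2)) = 12.083

Closest pair: (3, -8) and (3, -9) with distance 1.0

The closest pair is (3, -8) and (3, -9) with Euclidean distance 1.0. For 4 points, brute-force pairwise comparison is shown above. For large n, the divide-and-conquer algorithm (sort by x, recurse on halves, check the dividing strip) achieves O(n log n).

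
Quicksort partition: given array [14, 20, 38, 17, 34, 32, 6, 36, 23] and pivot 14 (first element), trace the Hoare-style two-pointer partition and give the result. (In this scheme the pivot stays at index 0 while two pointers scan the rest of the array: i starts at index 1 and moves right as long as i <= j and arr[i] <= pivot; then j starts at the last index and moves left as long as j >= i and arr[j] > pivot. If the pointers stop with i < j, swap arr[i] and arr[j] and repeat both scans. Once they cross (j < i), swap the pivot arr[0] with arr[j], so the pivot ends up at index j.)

Hoare-style two-pointer partition with pivot = 14:

Initial array: [14, 20, 38, 17, 34, 32, 6, 36, 23]

Pointers start at i = 1, j = 8.
i stops at index 1 (arr[1]=20 > 14), j stops at index 6 (arr[6]=6 <= 14): swap arr[1] and arr[6], array becomes [14, 6, 38, 17, 34, 32, 20, 36, 23]
i ends at 2, j ends at 1: the pointers have crossed (j < i), so scanning stops.

Swap pivot arr[0] with arr[1] to place pivot at position 1: [6, 14, 38, 17, 34, 32, 20, 36, 23]
Pivot position: 1

After partitioning with pivot 14, the array becomes [6, 14, 38, 17, 34, 32, 20, 36, 23]. The pivot is placed at index 1. All elements to the left of the pivot are <= 14, and all elements to the right are > 14.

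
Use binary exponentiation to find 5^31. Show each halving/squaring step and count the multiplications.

Computing 5^31 by squaring (build up from 5^1; each line after the first costs one multiplication):

5^1 = 5
5^2 = (5^1)^2 = 5^2 = 25
5^3 = 5 * 5^2 = 5 * 25 = 125
5^6 = (5^3)^2 = 125^2 = 15625
5^7 = 5 * 5^6 = 5 * 15625 = 78125
5^14 = (5^7)^2 = 78125^2 = 6103515625
5^15 = 5 * 5^14 = 5 * 6103515625 = 30517578125
5^30 = (5^15)^2 = 30517578125^2 = 931322574615478515625
5^31 = 5 * 5^30 = 5 * 931322574615478515625 = 4656612873077392578125

Result: 4656612873077392578125
Multiplications needed: 8 (8 lines after 5^1)

5^31 = 4656612873077392578125. Using exponentiation by squaring, this requires 8 multiplications. The key idea: if the exponent is even, square the half-power; if odd, multiply by the base once.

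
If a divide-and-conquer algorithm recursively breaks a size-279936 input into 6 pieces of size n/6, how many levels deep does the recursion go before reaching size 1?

For divide and conquer with division factor 6:

Problem sizes at each level:
Level 0: 279936
Level 1: 46656
Level 2: 7776
Level 3: 1296
Level 4: 216
Level 5: 36
Level 6: 6
Level 7: 1

The root is level 0 and the size-1 base case is level 7 (the tree spans levels 0 through 7, i.e. 8 levels counting the root), so the depth is the number of divisions: log_6(279936) = 7

The recursion tree depth is log_6(279936) = 7. At each level, the problem size is divided by 6, so it takes 7 divisions to reduce to a base case of size 1. The algorithm makes 6 recursive calls at each level.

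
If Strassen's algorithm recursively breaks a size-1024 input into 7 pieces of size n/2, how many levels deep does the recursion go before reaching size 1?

For divide and conquer with division factor 2:

Problem sizes at each level:
Level 0: 1024
Level 1: 512
Level 2: 256
Level 3: 128
Level 4: 64
Level 5: 32
Level 6: 16
Level 7: 8
Level 8: 4
Level 9: 2
Level 10: 1

The root is level 0 and the size-1 base case is level 10 (the tree spans levels 0 through 10, i.e. 11 levels counting the root), so the depth is the number of divisions: log_2(1024) = 10

The recursion tree depth is log_2(1024) = 10. At each level, the problem size is divided by 2, so it takes 10 divisions to reduce to a base case of size 1. The algorithm makes 7 recursive calls at each level.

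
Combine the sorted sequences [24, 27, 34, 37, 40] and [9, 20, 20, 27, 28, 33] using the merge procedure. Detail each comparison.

Merging process:

Compare 24 vs 9: take 9 from right. Merged: [9]
Compare 24 vs 20: take 20 from right. Merged: [9, 20]
Compare 24 vs 20: take 20 from right. Merged: [9, 20, 20]
Compare 24 vs 27: take 24 from left. Merged: [9, 20, 20, 24]
Compare 27 vs 27: take 27 from left. Merged: [9, 20, 20, 24, 27]
Compare 34 vs 27: take 27 from right. Merged: [9, 20, 20, 24, 27, 27]
Compare 34 vs 28: take 28 from right. Merged: [9, 20, 20, 24, 27, 27, 28]
Compare 34 vs 33: take 33 from right. Merged: [9, 20, 20, 24, 27, 27, 28, 33]
Append remaining from left: [34, 37, 40]. Merged: [9, 20, 20, 24, 27, 27, 28, 33, 34, 37, 40]

Final merged array: [9, 20, 20, 24, 27, 27, 28, 33, 34, 37, 40]
Total comparisons: 8

The merged array is [9, 20, 20, 24, 27, 27, 28, 33, 34, 37, 40], requiring 8 comparisons. The merge step runs in O(n) time where n is the total number of elements.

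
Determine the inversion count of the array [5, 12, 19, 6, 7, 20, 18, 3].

Finding inversions in [5, 12, 19, 6, 7, 20, 18, 3]:

(0, 7): arr[0]=5 > arr[7]=3
(1, 3): arr[1]=12 > arr[3]=6
(1, 4): arr[1]=12 > arr[4]=7
(1, 7): arr[1]=12 > arr[7]=3
(2, 3): arr[2]=19 > arr[3]=6
(2, 4): arr[2]=19 > arr[4]=7
(2, 6): arr[2]=19 > arr[6]=18
(2, 7): arr[2]=19 > arr[7]=3
(3, 7): arr[3]=6 > arr[7]=3
(4, 7): arr[4]=7 > arr[7]=3
(5, 6): arr[5]=20 > arr[6]=18
(5, 7): arr[5]=20 > arr[7]=3
(6, 7): arr[6]=18 > arr[7]=3

Total inversions: 13

The array has 13 inversion(s): (0,7), (1,3), (1,4), (1,7), (2,3), (2,4), (2,6), (2,7), (3,7), (4,7), (5,6), (5,7), (6,7). Each pair (i,j) satisfies i < j and arr[i] > arr[j].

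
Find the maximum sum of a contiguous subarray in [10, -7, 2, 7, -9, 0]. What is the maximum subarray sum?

Using Kadane's algorithm on [10, -7, 2, 7, -9, 0]:

Scanning through the array:
Position 1 (value -7): max_ending_here = 3, max_so_far = 10
Position 2 (value 2): max_ending_here = 5, max_so_far = 10
Position 3 (value 7): max_ending_here = 12, max_so_far = 12
Position 4 (value -9): max_ending_here = 3, max_so_far = 12
Position 5 (value 0): max_ending_here = 3, max_so_far = 12

Maximum subarray: [10, -7, 2, 7]
Maximum sum: 12

The maximum subarray is [10, -7, 2, 7] with sum 12. This subarray runs from index 0 to index 3.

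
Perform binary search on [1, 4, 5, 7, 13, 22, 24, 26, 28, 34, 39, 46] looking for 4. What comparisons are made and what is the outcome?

Binary search for 4 in [1, 4, 5, 7, 13, 22, 24, 26, 28, 34, 39, 46]:

lo=0, hi=11, mid=5, arr[mid]=22 -> 22 > 4, search left half
lo=0, hi=4, mid=2, arr[mid]=5 -> 5 > 4, search left half
lo=0, hi=1, mid=0, arr[mid]=1 -> 1 < 4, search right half
lo=1, hi=1, mid=1, arr[mid]=4 -> Found target at index 1!

Binary search finds 4 at index 1 after 4 comparisons. The search repeatedly halves the search space by comparing with the middle element.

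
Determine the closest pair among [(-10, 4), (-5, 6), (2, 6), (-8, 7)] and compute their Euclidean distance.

Computing all pairwise distances among 4 points:

d((-10, 4), (-5, 6)) = 5.3852
d((-10, 4), (2, 6)) = 12.1655
d((-10, 4), (-8, 7)) = 3.6056
d((-5, 6), (2, 6)) = 7.0
d((-5, 6), (-8, 7)) = 3.1623 <-- minimum
d((2, 6), (-8, 7)) = 10.0499

Closest pair: (-5, 6) and (-8, 7) with distance 3.1623

The closest pair is (-5, 6) and (-8, 7) with Euclidean distance 3.1623. For 4 points, brute-force pairwise comparison is shown above. For large n, the divide-and-conquer algorithm (sort by x, recurse on halves, check the dividing strip) achieves O(n log n).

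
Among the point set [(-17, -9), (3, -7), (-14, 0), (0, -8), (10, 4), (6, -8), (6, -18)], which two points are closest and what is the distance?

Computing all pairwise distances among 7 points:

d((-17, -9), (3, -7)) = 20.0998
d((-17, -9), (-14, 0)) = 9.4868
d((-17, -9), (0, -8)) = 17.0294
d((-17, -9), (10, 4)) = 29.9666
d((-17, -9), (6, -8)) = 23.0217
d((-17, -9), (6, -18)) = 24.6982
d((3, -7), (-14, 0)) = 18.3848
d((3, -7), (0, -8)) = 3.1623 <-- minimum
d((3, -7), (10, 4)) = 13.0384
d((3, -7), (6, -8)) = 3.1623 <-- minimum
d((3, -7), (6, -18)) = 11.4018
d((-14, 0), (0, -8)) = 16.1245
d((-14, 0), (10, 4)) = 24.3311
d((-14, 0), (6, -8)) = 21.5407
d((-14, 0), (6, -18)) = 26.9072
d((0, -8), (10, 4)) = 15.6205
d((0, -8), (6, -8)) = 6.0
d((0, -8), (6, -18)) = 11.6619
d((10, 4), (6, -8)) = 12.6491
d((10, 4), (6, -18)) = 22.3607
d((6, -8), (6, -18)) = 10.0

Minimum distance: 3.1623 (tie among 2 pairs: (3, -7) and (0, -8); (3, -7) and (6, -8))

The minimum Euclidean distance is 3.1623. There is a tie: 2 pairs achieve this minimum — (3, -7) and (0, -8); (3, -7) and (6, -8). Any of these is a valid closest pair. For 7 points, brute-force pairwise comparison is shown above. For large n, the divide-and-conquer algorithm (sort by x, recurse on halves, check the dividing strip) achieves O(n log n).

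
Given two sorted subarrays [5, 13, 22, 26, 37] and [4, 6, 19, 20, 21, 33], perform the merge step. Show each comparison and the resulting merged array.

Merging process:

Compare 5 vs 4: take 4 from right. Merged: [4]
Compare 5 vs 6: take 5 from left. Merged: [4, 5]
Compare 13 vs 6: take 6 from right. Merged: [4, 5, 6]
Compare 13 vs 19: take 13 from left. Merged: [4, 5, 6, 13]
Compare 22 vs 19: take 19 from right. Merged: [4, 5, 6, 13, 19]
Compare 22 vs 20: take 20 from right. Merged: [4, 5, 6, 13, 19, 20]
Compare 22 vs 21: take 21 from right. Merged: [4, 5, 6, 13, 19, 20, 21]
Compare 22 vs 33: take 22 from left. Merged: [4, 5, 6, 13, 19, 20, 21, 22]
Compare 26 vs 33: take 26 from left. Merged: [4, 5, 6, 13, 19, 20, 21, 22, 26]
Compare 37 vs 33: take 33 from right. Merged: [4, 5, 6, 13, 19, 20, 21, 22, 26, 33]
Append remaining from left: [37]. Merged: [4, 5, 6, 13, 19, 20, 21, 22, 26, 33, 37]

Final merged array: [4, 5, 6, 13, 19, 20, 21, 22, 26, 33, 37]
Total comparisons: 10

The merged array is [4, 5, 6, 13, 19, 20, 21, 22, 26, 33, 37], requiring 10 comparisons. The merge step runs in O(n) time where n is the total number of elements.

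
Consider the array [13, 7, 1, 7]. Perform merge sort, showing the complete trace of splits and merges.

Merge sort trace:

Split: [13, 7, 1, 7] -> [13, 7] and [1, 7]
  Split: [13, 7] -> [13] and [7]
  Merge: [13] + [7] -> [7, 13]
  Split: [1, 7] -> [1] and [7]
  Merge: [1] + [7] -> [1, 7]
Merge: [7, 13] + [1, 7] -> [1, 7, 7, 13]

Final sorted array: [1, 7, 7, 13]

The merge sort proceeds by recursively splitting the array and merging sorted halves.
After all merges, the sorted array is [1, 7, 7, 13].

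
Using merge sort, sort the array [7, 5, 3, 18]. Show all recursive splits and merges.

Merge sort trace:

Split: [7, 5, 3, 18] -> [7, 5] and [3, 18]
  Split: [7, 5] -> [7] and [5]
  Merge: [7] + [5] -> [5, 7]
  Split: [3, 18] -> [3] and [18]
  Merge: [3] + [18] -> [3, 18]
Merge: [5, 7] + [3, 18] -> [3, 5, 7, 18]

Final sorted array: [3, 5, 7, 18]

The merge sort proceeds by recursively splitting the array and merging sorted halves.
After all merges, the sorted array is [3, 5, 7, 18].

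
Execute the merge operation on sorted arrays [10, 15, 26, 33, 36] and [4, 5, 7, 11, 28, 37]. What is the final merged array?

Merging process:

Compare 10 vs 4: take 4 from right. Merged: [4]
Compare 10 vs 5: take 5 from right. Merged: [4, 5]
Compare 10 vs 7: take 7 from right. Merged: [4, 5, 7]
Compare 10 vs 11: take 10 from left. Merged: [4, 5, 7, 10]
Compare 15 vs 11: take 11 from right. Merged: [4, 5, 7, 10, 11]
Compare 15 vs 28: take 15 from left. Merged: [4, 5, 7, 10, 11, 15]
Compare 26 vs 28: take 26 from left. Merged: [4, 5, 7, 10, 11, 15, 26]
Compare 33 vs 28: take 28 from right. Merged: [4, 5, 7, 10, 11, 15, 26, 28]
Compare 33 vs 37: take 33 from left. Merged: [4, 5, 7, 10, 11, 15, 26, 28, 33]
Compare 36 vs 37: take 36 from left. Merged: [4, 5, 7, 10, 11, 15, 26, 28, 33, 36]
Append remaining from right: [37]. Merged: [4, 5, 7, 10, 11, 15, 26, 28, 33, 36, 37]

Final merged array: [4, 5, 7, 10, 11, 15, 26, 28, 33, 36, 37]
Total comparisons: 10

The merged array is [4, 5, 7, 10, 11, 15, 26, 28, 33, 36, 37], requiring 10 comparisons. The merge step runs in O(n) time where n is the total number of elements.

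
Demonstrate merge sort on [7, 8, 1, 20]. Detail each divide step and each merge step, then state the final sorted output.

Merge sort trace:

Split: [7, 8, 1, 20] -> [7, 8] and [1, 20]
  Split: [7, 8] -> [7] and [8]
  Merge: [7] + [8] -> [7, 8]
  Split: [1, 20] -> [1] and [20]
  Merge: [1] + [20] -> [1, 20]
Merge: [7, 8] + [1, 20] -> [1, 7, 8, 20]

Final sorted array: [1, 7, 8, 20]

The merge sort proceeds by recursively splitting the array and merging sorted halves.
After all merges, the sorted array is [1, 7, 8, 20].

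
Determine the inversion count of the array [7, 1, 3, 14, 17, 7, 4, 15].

Finding inversions in [7, 1, 3, 14, 17, 7, 4, 15]:

(0, 1): arr[0]=7 > arr[1]=1
(0, 2): arr[0]=7 > arr[2]=3
(0, 6): arr[0]=7 > arr[6]=4
(3, 5): arr[3]=14 > arr[5]=7
(3, 6): arr[3]=14 > arr[6]=4
(4, 5): arr[4]=17 > arr[5]=7
(4, 6): arr[4]=17 > arr[6]=4
(4, 7): arr[4]=17 > arr[7]=15
(5, 6): arr[5]=7 > arr[6]=4

Total inversions: 9

The array has 9 inversion(s): (0,1), (0,2), (0,6), (3,5), (3,6), (4,5), (4,6), (4,7), (5,6). Each pair (i,j) satisfies i < j and arr[i] > arr[j].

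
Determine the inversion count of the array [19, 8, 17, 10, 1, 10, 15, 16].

Finding inversions in [19, 8, 17, 10, 1, 10, 15, 16]:

(0, 1): arr[0]=19 > arr[1]=8
(0, 2): arr[0]=19 > arr[2]=17
(0, 3): arr[0]=19 > arr[3]=10
(0, 4): arr[0]=19 > arr[4]=1
(0, 5): arr[0]=19 > arr[5]=10
(0, 6): arr[0]=19 > arr[6]=15
(0, 7): arr[0]=19 > arr[7]=16
(1, 4): arr[1]=8 > arr[4]=1
(2, 3): arr[2]=17 > arr[3]=10
(2, 4): arr[2]=17 > arr[4]=1
(2, 5): arr[2]=17 > arr[5]=10
(2, 6): arr[2]=17 > arr[6]=15
(2, 7): arr[2]=17 > arr[7]=16
(3, 4): arr[3]=10 > arr[4]=1

Total inversions: 14

The array has 14 inversion(s): (0,1), (0,2), (0,3), (0,4), (0,5), (0,6), (0,7), (1,4), (2,3), (2,4), (2,5), (2,6), (2,7), (3,4). Each pair (i,j) satisfies i < j and arr[i] > arr[j].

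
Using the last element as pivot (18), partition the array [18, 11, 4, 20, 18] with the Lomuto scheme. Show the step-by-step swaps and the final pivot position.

Lomuto partition with pivot = 18:

Initial array: [18, 11, 4, 20, 18]

arr[0]=18 <= 18: swap with position 0, array becomes [18, 11, 4, 20, 18]
arr[1]=11 <= 18: swap with position 1, array becomes [18, 11, 4, 20, 18]
arr[2]=4 <= 18: swap with position 2, array becomes [18, 11, 4, 20, 18]
arr[3]=20 > 18: no swap

Place pivot at position 3: [18, 11, 4, 18, 20]
Pivot position: 3

After partitioning with pivot 18, the array becomes [18, 11, 4, 18, 20]. The pivot is placed at index 3. All elements to the left of the pivot are <= 18, and all elements to the right are > 18.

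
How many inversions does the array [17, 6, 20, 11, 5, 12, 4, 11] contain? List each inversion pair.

Finding inversions in [17, 6, 20, 11, 5, 12, 4, 11]:

(0, 1): arr[0]=17 > arr[1]=6
(0, 3): arr[0]=17 > arr[3]=11
(0, 4): arr[0]=17 > arr[4]=5
(0, 5): arr[0]=17 > arr[5]=12
(0, 6): arr[0]=17 > arr[6]=4
(0, 7): arr[0]=17 > arr[7]=11
(1, 4): arr[1]=6 > arr[4]=5
(1, 6): arr[1]=6 > arr[6]=4
(2, 3): arr[2]=20 > arr[3]=11
(2, 4): arr[2]=20 > arr[4]=5
(2, 5): arr[2]=20 > arr[5]=12
(2, 6): arr[2]=20 > arr[6]=4
(2, 7): arr[2]=20 > arr[7]=11
(3, 4): arr[3]=11 > arr[4]=5
(3, 6): arr[3]=11 > arr[6]=4
(4, 6): arr[4]=5 > arr[6]=4
(5, 6): arr[5]=12 > arr[6]=4
(5, 7): arr[5]=12 > arr[7]=11

Total inversions: 18

The array has 18 inversion(s): (0,1), (0,3), (0,4), (0,5), (0,6), (0,7), (1,4), (1,6), (2,3), (2,4), (2,5), (2,6), (2,7), (3,4), (3,6), (4,6), (5,6), (5,7). Each pair (i,j) satisfies i < j and arr[i] > arr[j].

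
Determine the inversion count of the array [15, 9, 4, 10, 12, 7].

Finding inversions in [15, 9, 4, 10, 12, 7]:

(0, 1): arr[0]=15 > arr[1]=9
(0, 2): arr[0]=15 > arr[2]=4
(0, 3): arr[0]=15 > arr[3]=10
(0, 4): arr[0]=15 > arr[4]=12
(0, 5): arr[0]=15 > arr[5]=7
(1, 2): arr[1]=9 > arr[2]=4
(1, 5): arr[1]=9 > arr[5]=7
(3, 5): arr[3]=10 > arr[5]=7
(4, 5): arr[4]=12 > arr[5]=7

Total inversions: 9

The array has 9 inversion(s): (0,1), (0,2), (0,3), (0,4), (0,5), (1,2), (1,5), (3,5), (4,5). Each pair (i,j) satisfies i < j and arr[i] > arr[j].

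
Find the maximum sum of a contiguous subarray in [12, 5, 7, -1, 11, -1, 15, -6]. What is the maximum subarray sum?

Using Kadane's algorithm on [12, 5, 7, -1, 11, -1, 15, -6]:

Scanning through the array:
Position 1 (value 5): max_ending_here = 17, max_so_far = 17
Position 2 (value 7): max_ending_here = 24, max_so_far = 24
Position 3 (value -1): max_ending_here = 23, max_so_far = 24
Position 4 (value 11): max_ending_here = 34, max_so_far = 34
Position 5 (value -1): max_ending_here = 33, max_so_far = 34
Position 6 (value 15): max_ending_here = 48, max_so_far = 48
Position 7 (value -6): max_ending_here = 42, max_so_far = 48

Maximum subarray: [12, 5, 7, -1, 11, -1, 15]
Maximum sum: 48

The maximum subarray is [12, 5, 7, -1, 11, -1, 15] with sum 48. This subarray runs from index 0 to index 6.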